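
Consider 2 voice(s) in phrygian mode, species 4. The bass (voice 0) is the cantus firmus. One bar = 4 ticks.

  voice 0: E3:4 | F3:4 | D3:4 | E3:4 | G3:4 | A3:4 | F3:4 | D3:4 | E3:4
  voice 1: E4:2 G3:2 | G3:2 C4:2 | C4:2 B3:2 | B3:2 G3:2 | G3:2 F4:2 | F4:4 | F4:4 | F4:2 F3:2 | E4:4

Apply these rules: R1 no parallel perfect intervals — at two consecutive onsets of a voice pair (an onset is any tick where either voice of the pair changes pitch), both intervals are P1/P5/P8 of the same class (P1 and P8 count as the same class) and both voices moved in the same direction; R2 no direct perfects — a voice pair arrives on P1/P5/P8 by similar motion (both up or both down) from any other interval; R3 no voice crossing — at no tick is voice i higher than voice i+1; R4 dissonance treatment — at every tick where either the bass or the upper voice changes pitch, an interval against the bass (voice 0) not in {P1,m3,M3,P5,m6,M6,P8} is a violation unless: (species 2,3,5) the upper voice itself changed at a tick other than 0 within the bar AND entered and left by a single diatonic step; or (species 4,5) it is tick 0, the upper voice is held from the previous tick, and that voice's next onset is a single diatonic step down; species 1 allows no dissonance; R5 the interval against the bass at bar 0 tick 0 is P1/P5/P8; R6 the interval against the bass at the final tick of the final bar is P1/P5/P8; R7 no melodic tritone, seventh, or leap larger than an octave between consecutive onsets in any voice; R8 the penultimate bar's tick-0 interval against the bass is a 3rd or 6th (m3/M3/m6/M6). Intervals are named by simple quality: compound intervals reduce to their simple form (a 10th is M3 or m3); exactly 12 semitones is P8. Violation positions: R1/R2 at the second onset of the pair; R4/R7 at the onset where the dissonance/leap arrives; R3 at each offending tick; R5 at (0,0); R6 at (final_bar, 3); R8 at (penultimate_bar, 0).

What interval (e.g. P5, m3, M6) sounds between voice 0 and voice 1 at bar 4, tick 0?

P1

voice 0=G3 voice 1=G3 -> P1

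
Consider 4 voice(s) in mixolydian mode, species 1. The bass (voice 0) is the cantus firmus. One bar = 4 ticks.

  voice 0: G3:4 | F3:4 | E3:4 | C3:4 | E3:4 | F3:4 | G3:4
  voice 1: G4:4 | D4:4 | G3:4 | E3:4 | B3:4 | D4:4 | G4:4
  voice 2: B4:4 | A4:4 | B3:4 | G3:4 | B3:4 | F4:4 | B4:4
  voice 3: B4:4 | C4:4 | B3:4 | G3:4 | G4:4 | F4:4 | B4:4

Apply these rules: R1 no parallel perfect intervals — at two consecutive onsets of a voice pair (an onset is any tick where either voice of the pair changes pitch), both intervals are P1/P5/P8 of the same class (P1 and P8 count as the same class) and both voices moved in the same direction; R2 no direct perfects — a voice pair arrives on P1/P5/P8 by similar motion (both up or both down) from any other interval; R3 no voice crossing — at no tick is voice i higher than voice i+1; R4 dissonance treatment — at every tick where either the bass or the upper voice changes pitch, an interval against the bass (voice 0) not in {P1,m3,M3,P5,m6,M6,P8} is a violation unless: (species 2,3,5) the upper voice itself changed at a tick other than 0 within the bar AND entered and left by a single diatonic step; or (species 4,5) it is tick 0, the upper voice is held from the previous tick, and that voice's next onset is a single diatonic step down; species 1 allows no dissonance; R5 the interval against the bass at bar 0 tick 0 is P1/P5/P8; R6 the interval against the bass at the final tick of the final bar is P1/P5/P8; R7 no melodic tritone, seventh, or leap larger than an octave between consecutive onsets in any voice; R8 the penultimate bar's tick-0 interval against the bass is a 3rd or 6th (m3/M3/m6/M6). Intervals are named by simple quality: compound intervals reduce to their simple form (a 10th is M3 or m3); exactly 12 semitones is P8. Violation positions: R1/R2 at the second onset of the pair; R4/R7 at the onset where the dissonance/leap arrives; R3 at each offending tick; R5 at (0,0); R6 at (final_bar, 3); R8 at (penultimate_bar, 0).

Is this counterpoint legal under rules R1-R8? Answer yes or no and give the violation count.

bar 0: v0=G3 v1=G4 v2=B4 v3=B4 (M3)
bar 1: v0=F3 v1=D4 v2=A4 v3=C4 (P5)
bar 2: v0=E3 v1=G3 v2=B3 v3=B3 (P5)
bar 3: v0=C3 v1=E3 v2=G3 v3=G3 (P5)
bar 4: v0=E3 v1=B3 v2=B3 v3=G4 (m3)
bar 5: v0=F3 v1=D4 v2=F4 v3=F4 (P8)
bar 6: v0=G3 v1=G4 v2=B4 v3=B4 (M3)
  R5 @ bar0.0: opens on M3
  R5 @ bar0.0: opens on M3
  R2 @ bar1.0: G3/B4 M3 -> F3/C4 P5 similar
  R2 @ bar1.0: G4/B4 M3 -> D4/A4 P5 similar
  R3 @ bar1.0: A4 above C4
  R7 @ bar1.0: B4->C4 leap 11st
  R3 @ bar1.1: A4 above C4
  R3 @ bar1.2: A4 above C4
  R3 @ bar1.3: A4 above C4
  R1 @ bar2.0: F3/C4 P5 -> E3/B3 P5 similar
  R2 @ bar2.0: F3/A4 M3 -> E3/B3 P5 similar
  R2 @ bar2.0: A4/C4 M6 -> B3/B3 P1 similar
  R7 @ bar2.0: A4->B3 leap 10st
  R1 @ bar3.0: E3/B3 P5 -> C3/G3 P5 similar
  R1 @ bar3.0: E3/B3 P5 -> C3/G3 P5 similar
  R1 @ bar3.0: B3/B3 P1 -> G3/G3 P1 similar
  R1 @ bar4.0: C3/G3 P5 -> E3/B3 P5 similar
  R2 @ bar4.0: C3/E3 M3 -> E3/B3 P5 similar
  R2 @ bar4.0: E3/G3 m3 -> B3/B3 P1 similar
  R2 @ bar5.0: E3/B3 P5 -> F3/F4 P8 similar
  R7 @ bar5.0: B3->F4 leap 6st
  R8 @ bar5.0: penult P8 not 3rd/6th
  R8 @ bar5.0: penult P8 not 3rd/6th
  R1 @ bar6.0: F4/F4 P1 -> B4/B4 P1 similar
  R2 @ bar6.0: F3/D4 M6 -> G3/G4 P8 similar
  R7 @ bar6.0: F4->B4 leap 6st
  R7 @ bar6.0: F4->B4 leap 6st
  R6 @ bar6.3: closes on M3
  R6 @ bar6.3: closes on M3

No (29 violations)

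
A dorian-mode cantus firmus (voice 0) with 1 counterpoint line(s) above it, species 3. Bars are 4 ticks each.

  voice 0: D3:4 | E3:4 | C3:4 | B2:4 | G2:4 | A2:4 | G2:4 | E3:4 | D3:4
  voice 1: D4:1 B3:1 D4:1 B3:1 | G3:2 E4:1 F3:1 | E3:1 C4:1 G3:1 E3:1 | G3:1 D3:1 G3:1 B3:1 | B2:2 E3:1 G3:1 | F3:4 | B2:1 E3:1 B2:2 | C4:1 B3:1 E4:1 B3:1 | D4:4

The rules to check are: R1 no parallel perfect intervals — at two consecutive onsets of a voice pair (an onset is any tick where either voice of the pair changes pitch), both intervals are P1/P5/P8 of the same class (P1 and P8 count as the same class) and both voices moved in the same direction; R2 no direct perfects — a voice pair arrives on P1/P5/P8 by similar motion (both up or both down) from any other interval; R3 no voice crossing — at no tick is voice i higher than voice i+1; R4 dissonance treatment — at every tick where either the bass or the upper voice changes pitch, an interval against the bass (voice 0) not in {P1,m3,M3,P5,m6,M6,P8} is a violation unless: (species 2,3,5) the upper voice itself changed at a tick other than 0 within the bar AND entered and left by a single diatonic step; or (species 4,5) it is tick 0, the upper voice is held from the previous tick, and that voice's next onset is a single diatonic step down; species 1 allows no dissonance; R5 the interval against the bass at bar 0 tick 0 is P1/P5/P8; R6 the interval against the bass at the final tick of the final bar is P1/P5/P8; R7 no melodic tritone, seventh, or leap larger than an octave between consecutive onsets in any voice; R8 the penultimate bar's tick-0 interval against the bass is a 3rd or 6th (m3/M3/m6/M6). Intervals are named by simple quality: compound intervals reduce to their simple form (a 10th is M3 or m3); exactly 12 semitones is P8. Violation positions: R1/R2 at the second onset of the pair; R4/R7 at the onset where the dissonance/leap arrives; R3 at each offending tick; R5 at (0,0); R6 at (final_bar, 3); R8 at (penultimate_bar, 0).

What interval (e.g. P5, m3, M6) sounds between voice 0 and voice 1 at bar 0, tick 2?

voice 0=D3 voice 1=D4 -> P8

P8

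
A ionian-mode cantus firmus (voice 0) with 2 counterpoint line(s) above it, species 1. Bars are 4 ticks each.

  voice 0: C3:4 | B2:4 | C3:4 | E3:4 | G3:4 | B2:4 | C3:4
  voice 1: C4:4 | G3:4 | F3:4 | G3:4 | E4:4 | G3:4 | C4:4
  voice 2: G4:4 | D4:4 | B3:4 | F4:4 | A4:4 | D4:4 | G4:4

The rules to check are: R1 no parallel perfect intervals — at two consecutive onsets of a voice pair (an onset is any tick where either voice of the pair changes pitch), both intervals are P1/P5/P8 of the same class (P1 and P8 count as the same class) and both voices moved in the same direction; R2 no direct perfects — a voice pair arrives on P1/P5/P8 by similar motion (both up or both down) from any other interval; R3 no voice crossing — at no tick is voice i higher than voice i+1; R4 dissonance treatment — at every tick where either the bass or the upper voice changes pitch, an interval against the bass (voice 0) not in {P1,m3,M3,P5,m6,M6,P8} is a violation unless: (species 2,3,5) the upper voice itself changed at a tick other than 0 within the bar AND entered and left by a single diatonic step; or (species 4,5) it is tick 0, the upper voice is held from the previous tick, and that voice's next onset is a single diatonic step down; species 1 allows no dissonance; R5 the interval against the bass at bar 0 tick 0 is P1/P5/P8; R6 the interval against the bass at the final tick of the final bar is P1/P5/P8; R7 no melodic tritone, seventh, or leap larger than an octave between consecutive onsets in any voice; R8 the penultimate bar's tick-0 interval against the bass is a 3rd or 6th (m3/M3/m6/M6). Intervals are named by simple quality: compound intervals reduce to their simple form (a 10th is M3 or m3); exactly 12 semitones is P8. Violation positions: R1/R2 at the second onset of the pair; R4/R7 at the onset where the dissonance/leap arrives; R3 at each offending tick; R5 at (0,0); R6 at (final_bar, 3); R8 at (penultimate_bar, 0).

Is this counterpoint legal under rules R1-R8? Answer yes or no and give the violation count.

bar 0: v0=C3 v1=C4 v2=G4 (P5)
bar 1: v0=B2 v1=G3 v2=D4 (m3)
bar 2: v0=C3 v1=F3 v2=B3 (M7)
bar 3: v0=E3 v1=G3 v2=F4 (m2)
bar 4: v0=G3 v1=E4 v2=A4 (M2)
bar 5: v0=B2 v1=G3 v2=D4 (m3)
bar 6: v0=C3 v1=C4 v2=G4 (P5)
  R1 @ bar1.0: C4/G4 P5 -> G3/D4 P5 similar
  R4 @ bar2.0: C3/F3 P4 untreated
  R4 @ bar2.0: C3/B3 M7 untreated
  R4 @ bar3.0: E3/F4 m2 untreated
  R7 @ bar3.0: B3->F4 leap 6st
  R4 @ bar4.0: G3/A4 M2 untreated
  R2 @ bar5.0: E4/A4 P4 -> G3/D4 P5 similar
  R1 @ bar6.0: G3/D4 P5 -> C4/G4 P5 similar
  R2 @ bar6.0: B2/G3 m6 -> C3/C4 P8 similar
  R2 @ bar6.0: B2/D4 m3 -> C3/G4 P5 similar

No (10 violations)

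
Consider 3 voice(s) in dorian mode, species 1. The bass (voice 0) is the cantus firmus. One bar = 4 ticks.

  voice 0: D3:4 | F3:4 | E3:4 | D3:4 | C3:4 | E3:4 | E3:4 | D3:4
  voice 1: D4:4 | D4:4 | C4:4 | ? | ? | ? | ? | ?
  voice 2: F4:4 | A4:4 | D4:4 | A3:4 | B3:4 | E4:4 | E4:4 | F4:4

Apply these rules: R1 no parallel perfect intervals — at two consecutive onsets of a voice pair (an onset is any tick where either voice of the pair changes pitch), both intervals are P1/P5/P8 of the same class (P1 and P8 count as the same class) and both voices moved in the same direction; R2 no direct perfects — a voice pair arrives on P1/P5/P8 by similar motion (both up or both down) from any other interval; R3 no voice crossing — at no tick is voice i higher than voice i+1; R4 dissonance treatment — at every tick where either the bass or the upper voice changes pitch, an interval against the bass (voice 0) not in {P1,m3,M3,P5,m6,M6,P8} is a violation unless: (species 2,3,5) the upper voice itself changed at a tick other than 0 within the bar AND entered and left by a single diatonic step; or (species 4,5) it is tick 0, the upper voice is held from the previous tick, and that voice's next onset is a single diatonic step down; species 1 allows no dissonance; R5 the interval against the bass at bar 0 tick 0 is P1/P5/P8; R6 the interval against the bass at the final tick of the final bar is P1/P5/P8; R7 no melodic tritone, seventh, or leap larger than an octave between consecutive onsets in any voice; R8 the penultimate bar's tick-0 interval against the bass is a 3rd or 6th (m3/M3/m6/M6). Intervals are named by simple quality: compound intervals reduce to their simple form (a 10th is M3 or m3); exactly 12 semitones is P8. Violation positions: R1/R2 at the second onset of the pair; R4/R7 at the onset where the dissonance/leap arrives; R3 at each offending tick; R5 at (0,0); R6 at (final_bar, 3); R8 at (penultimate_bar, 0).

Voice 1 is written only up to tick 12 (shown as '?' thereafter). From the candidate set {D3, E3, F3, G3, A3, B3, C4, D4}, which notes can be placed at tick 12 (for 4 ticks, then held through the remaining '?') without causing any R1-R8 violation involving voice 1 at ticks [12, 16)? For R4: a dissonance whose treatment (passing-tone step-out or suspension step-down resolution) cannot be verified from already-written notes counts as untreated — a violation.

{F3}

D3: violates R2,R7
E3: violates R4
F3: legal
G3: violates R4
A3: violates R2
B3: violates R3
C4: violates R3,R4
D4: violates R3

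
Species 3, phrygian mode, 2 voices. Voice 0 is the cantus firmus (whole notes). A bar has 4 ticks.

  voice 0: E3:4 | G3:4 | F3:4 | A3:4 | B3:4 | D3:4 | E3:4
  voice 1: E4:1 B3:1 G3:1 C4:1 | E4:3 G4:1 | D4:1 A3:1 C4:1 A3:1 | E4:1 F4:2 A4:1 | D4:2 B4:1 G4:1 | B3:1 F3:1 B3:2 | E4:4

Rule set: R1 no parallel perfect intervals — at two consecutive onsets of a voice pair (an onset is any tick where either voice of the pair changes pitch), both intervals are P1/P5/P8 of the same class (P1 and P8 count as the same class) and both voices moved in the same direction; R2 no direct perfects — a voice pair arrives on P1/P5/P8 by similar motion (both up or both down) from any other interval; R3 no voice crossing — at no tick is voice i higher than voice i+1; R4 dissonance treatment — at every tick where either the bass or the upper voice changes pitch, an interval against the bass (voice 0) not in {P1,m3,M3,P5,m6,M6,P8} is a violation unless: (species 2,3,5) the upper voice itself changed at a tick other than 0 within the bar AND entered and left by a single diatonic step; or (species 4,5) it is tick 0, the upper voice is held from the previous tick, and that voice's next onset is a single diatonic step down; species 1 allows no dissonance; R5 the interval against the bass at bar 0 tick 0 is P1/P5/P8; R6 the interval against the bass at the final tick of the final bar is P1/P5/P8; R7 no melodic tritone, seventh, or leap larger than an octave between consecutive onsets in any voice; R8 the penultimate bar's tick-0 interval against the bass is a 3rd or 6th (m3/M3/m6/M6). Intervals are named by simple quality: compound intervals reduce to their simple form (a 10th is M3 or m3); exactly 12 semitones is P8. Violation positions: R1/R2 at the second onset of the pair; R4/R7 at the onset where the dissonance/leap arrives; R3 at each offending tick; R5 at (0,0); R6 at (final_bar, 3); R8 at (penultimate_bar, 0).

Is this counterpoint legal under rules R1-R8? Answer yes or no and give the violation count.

No (4 violations)

bar 0: v0=E3 v1=E4 (P8)
bar 1: v0=G3 v1=E4 (M6)
bar 2: v0=F3 v1=D4 (M6)
bar 3: v0=A3 v1=E4 (P5)
bar 4: v0=B3 v1=D4 (m3)
bar 5: v0=D3 v1=B3 (M6)
bar 6: v0=E3 v1=E4 (P8)
  R2 @ bar3.0: F3/A3 M3 -> A3/E4 P5 similar
  R7 @ bar5.1: B3->F3 leap 6st
  R7 @ bar5.2: F3->B3 leap 6st
  R2 @ bar6.0: D3/B3 M6 -> E3/E4 P8 similar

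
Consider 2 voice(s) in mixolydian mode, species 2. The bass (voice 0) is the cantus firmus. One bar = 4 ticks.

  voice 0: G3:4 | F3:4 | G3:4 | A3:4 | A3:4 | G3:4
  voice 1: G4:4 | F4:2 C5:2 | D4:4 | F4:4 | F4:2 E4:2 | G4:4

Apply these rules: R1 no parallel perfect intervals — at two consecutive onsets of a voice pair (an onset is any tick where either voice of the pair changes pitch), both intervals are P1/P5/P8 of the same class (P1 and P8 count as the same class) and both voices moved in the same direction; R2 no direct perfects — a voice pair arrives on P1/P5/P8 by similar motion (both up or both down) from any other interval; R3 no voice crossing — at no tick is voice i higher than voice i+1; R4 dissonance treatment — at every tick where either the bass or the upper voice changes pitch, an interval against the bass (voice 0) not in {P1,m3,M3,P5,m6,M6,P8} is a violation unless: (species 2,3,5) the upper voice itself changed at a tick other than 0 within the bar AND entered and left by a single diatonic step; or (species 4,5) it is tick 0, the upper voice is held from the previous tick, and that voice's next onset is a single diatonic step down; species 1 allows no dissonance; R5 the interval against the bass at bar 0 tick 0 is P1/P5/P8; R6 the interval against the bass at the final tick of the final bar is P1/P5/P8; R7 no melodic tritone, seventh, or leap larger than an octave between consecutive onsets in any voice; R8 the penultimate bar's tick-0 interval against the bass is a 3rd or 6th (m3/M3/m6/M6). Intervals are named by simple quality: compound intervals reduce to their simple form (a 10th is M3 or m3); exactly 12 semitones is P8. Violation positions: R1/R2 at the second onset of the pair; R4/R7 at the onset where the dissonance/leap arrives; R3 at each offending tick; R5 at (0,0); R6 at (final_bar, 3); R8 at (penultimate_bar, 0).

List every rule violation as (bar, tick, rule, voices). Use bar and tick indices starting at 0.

(1, 0, R1, (0, 1))
(2, 0, R7, (1,))

bar 0: v0=G3 v1=G4 downbeat P8
bar 1: v0=F3 v1=F4 downbeat P8
bar 2: v0=G3 v1=D4 downbeat P5
bar 3: v0=A3 v1=F4 downbeat m6
bar 4: v0=A3 v1=F4 downbeat m6
bar 5: v0=G3 v1=G4 downbeat P8
  -> R1 @ bar 1 tick 0 v(0, 1): G3/G4 P8 -> F3/F4 P8 similar
  -> R7 @ bar 2 tick 0 v(1,): C5->D4 leap 10st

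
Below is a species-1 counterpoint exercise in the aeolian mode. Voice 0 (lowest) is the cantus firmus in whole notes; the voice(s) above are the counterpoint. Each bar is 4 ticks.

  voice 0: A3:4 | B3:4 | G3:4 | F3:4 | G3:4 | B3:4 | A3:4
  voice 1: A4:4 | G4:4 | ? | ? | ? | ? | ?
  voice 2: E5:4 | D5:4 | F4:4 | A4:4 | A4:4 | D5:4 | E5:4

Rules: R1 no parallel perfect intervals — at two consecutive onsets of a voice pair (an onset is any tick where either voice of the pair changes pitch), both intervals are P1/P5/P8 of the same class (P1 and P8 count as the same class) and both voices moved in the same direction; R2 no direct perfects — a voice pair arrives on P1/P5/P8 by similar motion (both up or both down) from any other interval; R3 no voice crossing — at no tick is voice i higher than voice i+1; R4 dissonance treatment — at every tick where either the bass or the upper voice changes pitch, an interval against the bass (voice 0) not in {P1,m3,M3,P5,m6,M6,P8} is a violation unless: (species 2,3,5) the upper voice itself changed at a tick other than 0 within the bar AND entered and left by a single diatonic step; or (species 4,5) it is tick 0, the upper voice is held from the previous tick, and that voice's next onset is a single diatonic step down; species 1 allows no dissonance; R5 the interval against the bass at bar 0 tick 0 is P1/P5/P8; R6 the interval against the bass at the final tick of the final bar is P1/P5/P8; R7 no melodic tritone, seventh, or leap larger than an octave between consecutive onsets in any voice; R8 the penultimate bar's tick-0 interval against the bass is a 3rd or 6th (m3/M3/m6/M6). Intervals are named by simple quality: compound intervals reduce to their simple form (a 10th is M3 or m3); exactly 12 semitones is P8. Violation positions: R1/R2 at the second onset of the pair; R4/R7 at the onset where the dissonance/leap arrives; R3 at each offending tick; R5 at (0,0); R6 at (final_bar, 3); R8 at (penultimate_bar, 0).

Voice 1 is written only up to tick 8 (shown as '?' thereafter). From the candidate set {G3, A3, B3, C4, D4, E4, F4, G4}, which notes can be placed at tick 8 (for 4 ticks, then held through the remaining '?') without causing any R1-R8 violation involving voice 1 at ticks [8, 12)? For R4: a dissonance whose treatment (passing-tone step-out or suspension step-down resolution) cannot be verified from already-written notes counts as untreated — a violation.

{B3, E4}

G3: violates R2
A3: violates R4,R7
B3: legal
C4: violates R4
D4: violates R2
E4: legal
F4: violates R2,R4
G4: violates R3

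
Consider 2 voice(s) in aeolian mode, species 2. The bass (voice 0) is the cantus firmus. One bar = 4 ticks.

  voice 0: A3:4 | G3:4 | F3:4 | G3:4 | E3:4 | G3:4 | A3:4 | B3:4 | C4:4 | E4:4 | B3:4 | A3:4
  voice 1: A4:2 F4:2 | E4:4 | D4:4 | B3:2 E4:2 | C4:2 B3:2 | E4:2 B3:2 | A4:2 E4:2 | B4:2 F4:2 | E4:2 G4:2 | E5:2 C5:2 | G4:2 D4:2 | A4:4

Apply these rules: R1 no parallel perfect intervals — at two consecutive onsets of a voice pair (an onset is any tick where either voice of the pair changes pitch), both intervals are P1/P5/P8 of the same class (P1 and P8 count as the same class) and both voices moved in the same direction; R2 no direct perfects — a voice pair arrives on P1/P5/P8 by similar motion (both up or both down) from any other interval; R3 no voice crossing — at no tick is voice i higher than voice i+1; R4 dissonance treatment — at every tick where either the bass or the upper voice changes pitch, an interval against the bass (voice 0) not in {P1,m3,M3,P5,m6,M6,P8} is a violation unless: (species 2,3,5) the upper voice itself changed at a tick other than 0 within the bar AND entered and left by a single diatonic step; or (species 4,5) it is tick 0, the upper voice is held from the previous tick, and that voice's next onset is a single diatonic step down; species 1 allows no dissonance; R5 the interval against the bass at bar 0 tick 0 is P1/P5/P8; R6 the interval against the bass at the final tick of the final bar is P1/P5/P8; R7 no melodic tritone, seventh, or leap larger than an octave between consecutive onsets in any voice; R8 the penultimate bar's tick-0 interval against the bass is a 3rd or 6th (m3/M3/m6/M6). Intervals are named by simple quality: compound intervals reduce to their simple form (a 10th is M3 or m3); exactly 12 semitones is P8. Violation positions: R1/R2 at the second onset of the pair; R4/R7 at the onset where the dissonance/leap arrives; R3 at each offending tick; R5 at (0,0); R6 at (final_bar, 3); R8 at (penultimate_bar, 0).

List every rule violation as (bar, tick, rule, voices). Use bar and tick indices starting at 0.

bar 0: v0=A3 v1=A4 downbeat P8
bar 1: v0=G3 v1=E4 downbeat M6
bar 2: v0=F3 v1=D4 downbeat M6
bar 3: v0=G3 v1=B3 downbeat M3
bar 4: v0=E3 v1=C4 downbeat m6
bar 5: v0=G3 v1=E4 downbeat M6
bar 6: v0=A3 v1=A4 downbeat P8
bar 7: v0=B3 v1=B4 downbeat P8
bar 8: v0=C4 v1=E4 downbeat M3
bar 9: v0=E4 v1=E5 downbeat P8
bar 10: v0=B3 v1=G4 downbeat m6
bar 11: v0=A3 v1=A4 downbeat P8
  -> R2 @ bar 6 tick 0 v(0, 1): G3/B3 M3 -> A3/A4 P8 similar
  -> R7 @ bar 6 tick 0 v(1,): B3->A4 leap 10st
  -> R2 @ bar 7 tick 0 v(0, 1): A3/E4 P5 -> B3/B4 P8 similar
  -> R4 @ bar 7 tick 2 v(0, 1): B3/F4 TT untreated
  -> R7 @ bar 7 tick 2 v(1,): B4->F4 leap 6st
  -> R2 @ bar 9 tick 0 v(0, 1): C4/G4 P5 -> E4/E5 P8 similar

(6, 0, R2, (0, 1))
(6, 0, R7, (1,))
(7, 0, R2, (0, 1))
(7, 2, R4, (0, 1))
(7, 2, R7, (1,))
(9, 0, R2, (0, 1))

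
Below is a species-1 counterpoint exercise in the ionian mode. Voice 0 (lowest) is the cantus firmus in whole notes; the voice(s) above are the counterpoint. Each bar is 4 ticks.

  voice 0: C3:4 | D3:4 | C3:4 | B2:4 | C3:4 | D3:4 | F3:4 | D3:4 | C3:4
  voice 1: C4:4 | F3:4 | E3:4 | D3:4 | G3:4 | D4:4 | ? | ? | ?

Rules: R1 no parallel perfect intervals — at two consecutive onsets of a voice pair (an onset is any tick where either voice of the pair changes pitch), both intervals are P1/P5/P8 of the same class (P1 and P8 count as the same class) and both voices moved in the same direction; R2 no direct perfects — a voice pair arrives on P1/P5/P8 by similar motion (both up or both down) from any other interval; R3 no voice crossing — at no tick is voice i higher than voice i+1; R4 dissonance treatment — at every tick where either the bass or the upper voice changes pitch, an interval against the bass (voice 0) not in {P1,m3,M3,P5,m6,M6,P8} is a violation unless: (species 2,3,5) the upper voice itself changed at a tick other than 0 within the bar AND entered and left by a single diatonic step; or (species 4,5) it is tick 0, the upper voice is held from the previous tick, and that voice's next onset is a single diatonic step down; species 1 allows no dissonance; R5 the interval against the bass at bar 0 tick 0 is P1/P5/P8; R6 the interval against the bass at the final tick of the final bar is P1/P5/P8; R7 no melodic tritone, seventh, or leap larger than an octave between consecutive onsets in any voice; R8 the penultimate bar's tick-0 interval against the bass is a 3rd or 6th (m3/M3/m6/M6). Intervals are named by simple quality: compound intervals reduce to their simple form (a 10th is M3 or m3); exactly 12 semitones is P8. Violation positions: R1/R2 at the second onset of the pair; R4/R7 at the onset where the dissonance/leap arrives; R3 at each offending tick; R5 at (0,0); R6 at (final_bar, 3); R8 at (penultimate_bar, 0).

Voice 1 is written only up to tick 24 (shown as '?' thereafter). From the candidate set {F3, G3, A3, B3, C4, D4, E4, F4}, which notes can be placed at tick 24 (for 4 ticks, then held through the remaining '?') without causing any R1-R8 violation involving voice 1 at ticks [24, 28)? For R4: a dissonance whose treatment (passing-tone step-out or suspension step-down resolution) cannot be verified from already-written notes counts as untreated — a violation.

{A3, C4, D4, F3}

F3: legal
G3: violates R4
A3: legal
B3: violates R4
C4: legal
D4: legal
E4: violates R4
F4: violates R1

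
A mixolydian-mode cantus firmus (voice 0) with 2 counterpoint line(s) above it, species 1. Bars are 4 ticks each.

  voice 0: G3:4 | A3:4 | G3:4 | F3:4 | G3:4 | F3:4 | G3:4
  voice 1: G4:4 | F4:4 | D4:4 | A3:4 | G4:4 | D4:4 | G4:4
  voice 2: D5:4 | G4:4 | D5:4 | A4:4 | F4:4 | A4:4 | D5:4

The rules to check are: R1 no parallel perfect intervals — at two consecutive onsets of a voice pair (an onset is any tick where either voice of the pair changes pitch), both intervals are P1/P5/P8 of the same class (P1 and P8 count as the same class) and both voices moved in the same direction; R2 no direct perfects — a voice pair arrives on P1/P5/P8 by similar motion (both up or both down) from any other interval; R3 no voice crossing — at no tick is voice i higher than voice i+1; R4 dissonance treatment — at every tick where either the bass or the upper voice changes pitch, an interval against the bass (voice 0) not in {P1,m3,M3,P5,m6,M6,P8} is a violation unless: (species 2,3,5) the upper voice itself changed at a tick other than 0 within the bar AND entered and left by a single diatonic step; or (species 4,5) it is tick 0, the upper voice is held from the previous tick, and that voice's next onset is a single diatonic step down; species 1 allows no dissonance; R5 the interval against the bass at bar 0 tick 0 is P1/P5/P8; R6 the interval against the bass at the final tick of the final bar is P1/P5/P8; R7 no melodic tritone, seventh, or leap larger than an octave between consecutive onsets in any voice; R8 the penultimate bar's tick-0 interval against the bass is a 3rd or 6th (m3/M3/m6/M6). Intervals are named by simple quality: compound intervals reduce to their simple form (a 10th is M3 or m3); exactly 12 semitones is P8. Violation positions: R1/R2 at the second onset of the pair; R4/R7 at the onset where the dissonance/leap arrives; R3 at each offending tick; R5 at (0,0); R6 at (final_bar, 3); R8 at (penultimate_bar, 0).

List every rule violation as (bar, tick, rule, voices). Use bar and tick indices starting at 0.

bar 0: v0=G3 v1=G4 v2=D5 downbeat P5
bar 1: v0=A3 v1=F4 v2=G4 downbeat m7
bar 2: v0=G3 v1=D4 v2=D5 downbeat P5
bar 3: v0=F3 v1=A3 v2=A4 downbeat M3
bar 4: v0=G3 v1=G4 v2=F4 downbeat m7
bar 5: v0=F3 v1=D4 v2=A4 downbeat M3
bar 6: v0=G3 v1=G4 v2=D5 downbeat P5
  -> R4 @ bar 1 tick 0 v(0, 2): A3/G4 m7 untreated
  -> R2 @ bar 2 tick 0 v(0, 1): A3/F4 m6 -> G3/D4 P5 similar
  -> R1 @ bar 3 tick 0 v(1, 2): D4/D5 P8 -> A3/A4 P8 similar
  -> R2 @ bar 4 tick 0 v(0, 1): F3/A3 M3 -> G3/G4 P8 similar
  -> R3 @ bar 4 tick 0 v(1, 2): G4 above F4
  -> R4 @ bar 4 tick 0 v(0, 2): G3/F4 m7 untreated
  -> R7 @ bar 4 tick 0 v(1,): A3->G4 leap 10st
  -> R3 @ bar 4 tick 1 v(1, 2): G4 above F4
  -> R3 @ bar 4 tick 2 v(1, 2): G4 above F4
  -> R3 @ bar 4 tick 3 v(1, 2): G4 above F4
  -> R1 @ bar 6 tick 0 v(1, 2): D4/A4 P5 -> G4/D5 P5 similar
  -> R2 @ bar 6 tick 0 v(0, 1): F3/D4 M6 -> G3/G4 P8 similar
  -> R2 @ bar 6 tick 0 v(0, 2): F3/A4 M3 -> G3/D5 P5 similar

(1, 0, R4, (0, 2))
(2, 0, R2, (0, 1))
(3, 0, R1, (1, 2))
(4, 0, R2, (0, 1))
(4, 0, R3, (1, 2))
(4, 0, R4, (0, 2))
(4, 0, R7, (1,))
(4, 1, R3, (1, 2))
(4, 2, R3, (1, 2))
(4, 3, R3, (1, 2))
(6, 0, R1, (1, 2))
(6, 0, R2, (0, 1))
(6, 0, R2, (0, 2))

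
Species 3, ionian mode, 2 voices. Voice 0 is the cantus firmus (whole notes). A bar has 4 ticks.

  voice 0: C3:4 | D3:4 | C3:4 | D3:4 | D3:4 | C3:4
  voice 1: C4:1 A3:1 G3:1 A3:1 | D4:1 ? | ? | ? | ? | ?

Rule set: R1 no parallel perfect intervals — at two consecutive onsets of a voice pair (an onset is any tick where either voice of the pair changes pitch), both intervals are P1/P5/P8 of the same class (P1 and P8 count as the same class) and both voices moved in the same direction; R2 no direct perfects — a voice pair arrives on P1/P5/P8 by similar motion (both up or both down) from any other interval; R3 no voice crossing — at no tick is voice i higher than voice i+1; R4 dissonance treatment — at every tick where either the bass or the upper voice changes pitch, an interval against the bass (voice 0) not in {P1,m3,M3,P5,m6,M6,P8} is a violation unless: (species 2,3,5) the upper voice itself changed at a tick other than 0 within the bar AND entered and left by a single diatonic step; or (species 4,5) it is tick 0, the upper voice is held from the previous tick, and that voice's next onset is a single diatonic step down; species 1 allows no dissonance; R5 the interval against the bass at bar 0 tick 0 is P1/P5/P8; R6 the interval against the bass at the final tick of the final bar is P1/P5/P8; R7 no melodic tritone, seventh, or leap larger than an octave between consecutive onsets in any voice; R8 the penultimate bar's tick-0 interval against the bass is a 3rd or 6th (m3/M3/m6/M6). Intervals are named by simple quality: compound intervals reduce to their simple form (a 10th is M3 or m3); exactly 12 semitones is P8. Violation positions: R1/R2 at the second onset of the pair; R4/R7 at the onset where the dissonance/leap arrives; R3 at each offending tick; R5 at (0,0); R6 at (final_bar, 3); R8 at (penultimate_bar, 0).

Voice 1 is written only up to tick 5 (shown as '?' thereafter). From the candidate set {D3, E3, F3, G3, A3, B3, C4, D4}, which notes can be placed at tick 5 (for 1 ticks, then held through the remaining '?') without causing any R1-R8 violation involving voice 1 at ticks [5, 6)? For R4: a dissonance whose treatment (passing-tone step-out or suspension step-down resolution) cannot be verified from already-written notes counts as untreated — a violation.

{A3, B3, D3, D4, F3}

D3: legal
E3: violates R4,R7
F3: legal
G3: violates R4
A3: legal
B3: legal
C4: violates R4
D4: legal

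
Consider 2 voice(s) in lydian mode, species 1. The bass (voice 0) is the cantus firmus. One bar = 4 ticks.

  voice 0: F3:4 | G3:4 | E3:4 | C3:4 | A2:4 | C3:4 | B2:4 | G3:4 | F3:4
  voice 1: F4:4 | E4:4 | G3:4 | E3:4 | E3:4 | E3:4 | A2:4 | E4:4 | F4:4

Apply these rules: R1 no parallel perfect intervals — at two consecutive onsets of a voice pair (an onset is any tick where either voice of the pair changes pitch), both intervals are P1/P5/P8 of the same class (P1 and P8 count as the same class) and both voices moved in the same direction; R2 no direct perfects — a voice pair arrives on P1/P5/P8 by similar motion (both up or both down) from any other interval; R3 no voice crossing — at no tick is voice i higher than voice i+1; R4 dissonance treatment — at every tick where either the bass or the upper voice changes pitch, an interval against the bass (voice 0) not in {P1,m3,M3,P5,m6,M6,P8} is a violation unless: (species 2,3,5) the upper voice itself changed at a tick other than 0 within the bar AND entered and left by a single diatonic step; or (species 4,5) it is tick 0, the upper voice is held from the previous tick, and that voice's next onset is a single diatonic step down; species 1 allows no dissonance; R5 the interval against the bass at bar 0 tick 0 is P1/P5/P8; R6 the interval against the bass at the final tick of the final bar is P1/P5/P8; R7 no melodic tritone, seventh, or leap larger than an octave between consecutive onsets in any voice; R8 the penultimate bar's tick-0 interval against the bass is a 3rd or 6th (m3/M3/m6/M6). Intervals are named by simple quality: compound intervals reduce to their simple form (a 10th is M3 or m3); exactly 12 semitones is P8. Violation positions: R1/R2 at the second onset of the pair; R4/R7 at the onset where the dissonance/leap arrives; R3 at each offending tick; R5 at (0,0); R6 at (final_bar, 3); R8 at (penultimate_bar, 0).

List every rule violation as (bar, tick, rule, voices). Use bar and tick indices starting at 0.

bar 0: v0=F3 v1=F4 downbeat P8
bar 1: v0=G3 v1=E4 downbeat M6
bar 2: v0=E3 v1=G3 downbeat m3
bar 3: v0=C3 v1=E3 downbeat M3
bar 4: v0=A2 v1=E3 downbeat P5
bar 5: v0=C3 v1=E3 downbeat M3
bar 6: v0=B2 v1=A2 downbeat M2
bar 7: v0=G3 v1=E4 downbeat M6
bar 8: v0=F3 v1=F4 downbeat P8
  -> R3 @ bar 6 tick 0 v(0, 1): B2 above A2
  -> R4 @ bar 6 tick 0 v(0, 1): B2/A2 M2 untreated
  -> R3 @ bar 6 tick 1 v(0, 1): B2 above A2
  -> R3 @ bar 6 tick 2 v(0, 1): B2 above A2
  -> R3 @ bar 6 tick 3 v(0, 1): B2 above A2
  -> R7 @ bar 7 tick 0 v(1,): A2->E4 leap 19st

(6, 0, R3, (0, 1))
(6, 0, R4, (0, 1))
(6, 1, R3, (0, 1))
(6, 2, R3, (0, 1))
(6, 3, R3, (0, 1))
(7, 0, R7, (1,))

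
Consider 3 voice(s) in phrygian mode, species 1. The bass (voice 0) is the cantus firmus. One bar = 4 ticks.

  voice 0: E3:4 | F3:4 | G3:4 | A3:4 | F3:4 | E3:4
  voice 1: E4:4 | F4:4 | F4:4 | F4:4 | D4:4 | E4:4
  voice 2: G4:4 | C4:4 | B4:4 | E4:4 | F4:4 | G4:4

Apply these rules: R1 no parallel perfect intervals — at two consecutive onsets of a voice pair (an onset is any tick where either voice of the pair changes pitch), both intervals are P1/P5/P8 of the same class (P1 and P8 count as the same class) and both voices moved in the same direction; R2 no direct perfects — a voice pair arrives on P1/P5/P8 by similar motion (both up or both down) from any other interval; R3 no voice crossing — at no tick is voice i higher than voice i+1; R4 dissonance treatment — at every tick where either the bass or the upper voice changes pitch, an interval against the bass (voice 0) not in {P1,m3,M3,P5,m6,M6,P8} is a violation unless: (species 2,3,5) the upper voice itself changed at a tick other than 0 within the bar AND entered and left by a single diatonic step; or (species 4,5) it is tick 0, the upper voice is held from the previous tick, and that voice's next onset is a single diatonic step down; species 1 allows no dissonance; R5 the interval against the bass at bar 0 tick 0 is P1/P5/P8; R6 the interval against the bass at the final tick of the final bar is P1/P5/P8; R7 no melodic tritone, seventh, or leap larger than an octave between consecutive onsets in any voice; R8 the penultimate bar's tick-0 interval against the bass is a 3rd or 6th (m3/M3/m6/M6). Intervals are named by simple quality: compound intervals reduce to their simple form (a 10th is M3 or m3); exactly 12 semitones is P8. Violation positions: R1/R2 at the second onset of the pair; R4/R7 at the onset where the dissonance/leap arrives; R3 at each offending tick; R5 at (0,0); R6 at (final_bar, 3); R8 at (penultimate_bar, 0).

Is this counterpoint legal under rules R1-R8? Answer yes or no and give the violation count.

No (14 violations)

bar 0: v0=E3 v1=E4 v2=G4 (m3)
bar 1: v0=F3 v1=F4 v2=C4 (P5)
bar 2: v0=G3 v1=F4 v2=B4 (M3)
bar 3: v0=A3 v1=F4 v2=E4 (P5)
bar 4: v0=F3 v1=D4 v2=F4 (P8)
bar 5: v0=E3 v1=E4 v2=G4 (m3)
  R5 @ bar0.0: opens on m3
  R1 @ bar1.0: E3/E4 P8 -> F3/F4 P8 similar
  R3 @ bar1.0: F4 above C4
  R3 @ bar1.1: F4 above C4
  R3 @ bar1.2: F4 above C4
  R3 @ bar1.3: F4 above C4
  R4 @ bar2.0: G3/F4 m7 untreated
  R7 @ bar2.0: C4->B4 leap 11st
  R3 @ bar3.0: F4 above E4
  R3 @ bar3.1: F4 above E4
  R3 @ bar3.2: F4 above E4
  R3 @ bar3.3: F4 above E4
  R8 @ bar4.0: penult P8 not 3rd/6th
  R6 @ bar5.3: closes on m3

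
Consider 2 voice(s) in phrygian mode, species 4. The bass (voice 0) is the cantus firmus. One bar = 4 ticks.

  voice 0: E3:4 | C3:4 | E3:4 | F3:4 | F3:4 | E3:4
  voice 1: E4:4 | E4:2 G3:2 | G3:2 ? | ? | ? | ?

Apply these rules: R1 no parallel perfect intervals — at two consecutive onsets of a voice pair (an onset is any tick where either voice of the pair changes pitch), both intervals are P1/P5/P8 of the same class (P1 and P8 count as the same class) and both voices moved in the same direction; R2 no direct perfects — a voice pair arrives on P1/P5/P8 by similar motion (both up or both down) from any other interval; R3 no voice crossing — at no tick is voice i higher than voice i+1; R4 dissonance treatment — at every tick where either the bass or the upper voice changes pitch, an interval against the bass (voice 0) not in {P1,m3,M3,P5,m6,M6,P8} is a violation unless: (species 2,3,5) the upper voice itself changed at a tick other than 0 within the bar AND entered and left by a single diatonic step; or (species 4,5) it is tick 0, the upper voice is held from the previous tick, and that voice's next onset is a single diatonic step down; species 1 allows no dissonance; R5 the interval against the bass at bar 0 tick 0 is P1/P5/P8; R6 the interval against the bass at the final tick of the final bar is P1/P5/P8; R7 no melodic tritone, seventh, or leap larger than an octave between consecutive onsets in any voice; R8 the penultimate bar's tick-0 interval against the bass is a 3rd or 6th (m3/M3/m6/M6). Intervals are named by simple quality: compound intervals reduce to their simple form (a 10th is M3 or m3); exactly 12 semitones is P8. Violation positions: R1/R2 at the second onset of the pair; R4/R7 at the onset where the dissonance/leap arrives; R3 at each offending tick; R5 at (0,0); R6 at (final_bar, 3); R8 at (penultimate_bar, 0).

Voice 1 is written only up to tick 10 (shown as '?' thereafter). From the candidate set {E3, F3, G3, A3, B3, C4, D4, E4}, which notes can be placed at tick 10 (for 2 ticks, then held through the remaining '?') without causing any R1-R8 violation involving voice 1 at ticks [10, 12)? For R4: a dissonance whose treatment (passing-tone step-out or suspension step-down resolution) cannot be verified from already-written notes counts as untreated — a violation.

{B3, C4, E3, E4, G3}

E3: legal
F3: violates R4
G3: legal
A3: violates R4
B3: legal
C4: legal
D4: violates R4
E4: legal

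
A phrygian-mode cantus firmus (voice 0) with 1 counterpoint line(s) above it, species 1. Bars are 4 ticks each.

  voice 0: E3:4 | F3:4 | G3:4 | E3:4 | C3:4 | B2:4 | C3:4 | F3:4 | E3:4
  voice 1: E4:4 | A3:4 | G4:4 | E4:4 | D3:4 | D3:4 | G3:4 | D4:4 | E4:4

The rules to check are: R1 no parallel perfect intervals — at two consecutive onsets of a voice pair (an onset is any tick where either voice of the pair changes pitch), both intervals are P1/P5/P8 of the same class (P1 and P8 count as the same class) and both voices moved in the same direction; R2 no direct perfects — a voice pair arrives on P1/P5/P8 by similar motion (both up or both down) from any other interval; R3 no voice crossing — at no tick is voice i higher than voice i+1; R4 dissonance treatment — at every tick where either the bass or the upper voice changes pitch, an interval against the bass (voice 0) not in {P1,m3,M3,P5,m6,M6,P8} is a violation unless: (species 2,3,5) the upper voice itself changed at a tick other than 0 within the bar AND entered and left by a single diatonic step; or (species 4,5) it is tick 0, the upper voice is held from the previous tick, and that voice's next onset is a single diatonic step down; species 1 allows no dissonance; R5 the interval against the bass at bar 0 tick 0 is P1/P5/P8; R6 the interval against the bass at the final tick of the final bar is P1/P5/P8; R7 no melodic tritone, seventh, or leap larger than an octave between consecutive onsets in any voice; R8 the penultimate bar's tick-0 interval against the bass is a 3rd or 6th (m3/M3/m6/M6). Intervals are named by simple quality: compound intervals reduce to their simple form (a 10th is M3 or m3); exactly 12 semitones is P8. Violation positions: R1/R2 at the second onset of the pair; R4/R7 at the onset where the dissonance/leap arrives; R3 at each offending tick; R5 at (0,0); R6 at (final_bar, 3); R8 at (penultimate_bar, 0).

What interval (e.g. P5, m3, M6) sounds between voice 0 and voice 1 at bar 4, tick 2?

M2

voice 0=C3 voice 1=D3 -> M2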